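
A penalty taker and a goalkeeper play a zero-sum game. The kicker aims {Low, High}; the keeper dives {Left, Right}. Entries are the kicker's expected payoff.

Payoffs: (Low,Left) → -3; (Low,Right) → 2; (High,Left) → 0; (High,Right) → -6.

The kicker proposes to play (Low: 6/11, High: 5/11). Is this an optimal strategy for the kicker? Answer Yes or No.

Against Left this mix gives (6/11)·(-3) + (5/11)·0 = -18/11.
Against Right this mix gives (6/11)·2 + (5/11)·(-6) = -18/11.
All of the keeper's active replies (Left, Right) yield -18/11, and no column does worse for the kicker. The mix makes the keeper indifferent and guarantees -18/11, so it is optimal.

Yes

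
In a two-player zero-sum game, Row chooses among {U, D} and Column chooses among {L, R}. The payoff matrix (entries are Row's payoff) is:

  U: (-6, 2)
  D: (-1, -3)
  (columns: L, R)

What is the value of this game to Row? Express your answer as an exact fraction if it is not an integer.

-2

Row minima: U → -6, D → -3; maximin = -3.
Column maxima: L → -1, R → 2; minimax = -1.
-3 ≠ -1, so there is no saddle point; optimal play is mixed.
Let Row play U with probability p. Expected payoff against L: (-6)p + (-1)(1−p) = −5p − 1; against R: 2p + (-3)(1−p) = 5p − 3.
Setting these equal: −5p − 1 = 5p − 3 ⇒ −10p = -2 ⇒ p = 1/5, and the value is (-5)·(1/5) − 1 = -2.
For Column: with q = P(L), equating U's and D's payoffs gives −8q + 2 = 2q − 3 ⇒ q = 1/2.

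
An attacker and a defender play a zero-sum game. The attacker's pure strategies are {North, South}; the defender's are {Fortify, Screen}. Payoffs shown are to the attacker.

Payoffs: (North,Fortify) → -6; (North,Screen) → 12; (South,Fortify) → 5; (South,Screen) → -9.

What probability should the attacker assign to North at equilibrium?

Row minima: North → -6, South → -9; maximin = -6.
Column maxima: Fortify → 5, Screen → 12; minimax = 5.
-6 ≠ 5, so there is no saddle point; optimal play is mixed.
Let the attacker play North with probability p. Expected payoff against Fortify: (-6)p + 5(1−p) = −11p + 5; against Screen: 12p + (-9)(1−p) = 21p − 9.
Setting these equal: −11p + 5 = 21p − 9 ⇒ −32p = -14 ⇒ p = 7/16, and the value is (-11)·(7/16) + 5 = 3/16.
For the defender: with q = P(Fortify), equating North's and South's payoffs gives −18q + 12 = 14q − 9 ⇒ q = 21/32.

7/16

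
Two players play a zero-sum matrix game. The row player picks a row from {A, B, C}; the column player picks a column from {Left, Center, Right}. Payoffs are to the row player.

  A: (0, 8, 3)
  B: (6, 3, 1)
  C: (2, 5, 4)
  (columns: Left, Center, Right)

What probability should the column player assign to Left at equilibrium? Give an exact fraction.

Row minima: A → 0, B → 1, C → 2; maximin = 2.
Column maxima: Left → 6, Center → 8, Right → 4; minimax = 4.
2 ≠ 4, so there is no saddle point; optimal play is mixed.
Center is strictly dominated by Right (it gives the row player strictly more in every row), so the column player never plays it.
With Center eliminated, A is strictly dominated by C (C gives the row player strictly more in every remaining column), so the row player never plays it.
On the remaining 2×2 (B, C vs Left, Right):
Let the row player play B with probability p. Expected payoff against Left: 6p + 2(1−p) = 4p + 2; against Right: 1p + 4(1−p) = −3p + 4.
Setting these equal: 4p + 2 = −3p + 4 ⇒ 7p = 2 ⇒ p = 2/7, and the value is (4)·(2/7) + 2 = 22/7.
For the column player: with q = P(Left), equating B's and C's payoffs gives 5q + 1 = −2q + 4 ⇒ q = 3/7.

3/7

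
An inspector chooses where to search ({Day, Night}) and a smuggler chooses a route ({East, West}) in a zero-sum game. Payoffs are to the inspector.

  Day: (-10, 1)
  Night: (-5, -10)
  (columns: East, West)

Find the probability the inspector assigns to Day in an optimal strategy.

5/16

Row minima: Day → -10, Night → -10; maximin = -10.
Column maxima: East → -5, West → 1; minimax = -5.
-10 ≠ -5, so there is no saddle point; optimal play is mixed.
Let the inspector play Day with probability p. Expected payoff against East: (-10)p + (-5)(1−p) = −5p − 5; against West: 1p + (-10)(1−p) = 11p − 10.
Setting these equal: −5p − 5 = 11p − 10 ⇒ −16p = -5 ⇒ p = 5/16, and the value is (-5)·(5/16) − 5 = -105/16.
For the smuggler: with q = P(East), equating Day's and Night's payoffs gives −11q + 1 = 5q − 10 ⇒ q = 11/16.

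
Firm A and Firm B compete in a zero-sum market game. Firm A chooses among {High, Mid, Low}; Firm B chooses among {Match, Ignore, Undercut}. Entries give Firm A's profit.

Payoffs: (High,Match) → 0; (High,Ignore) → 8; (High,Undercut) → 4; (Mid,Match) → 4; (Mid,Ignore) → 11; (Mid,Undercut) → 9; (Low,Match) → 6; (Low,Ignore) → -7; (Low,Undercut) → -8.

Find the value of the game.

86/19

Row minima: High → 0, Mid → 4, Low → -8; maximin = 4.
Column maxima: Match → 6, Ignore → 11, Undercut → 9; minimax = 6.
4 ≠ 6, so there is no saddle point; optimal play is mixed.
High is strictly dominated by Mid, so Firm A never plays it.
Ignore is strictly dominated by Undercut (it gives Firm A strictly more in every row), so Firm B never plays it.
On the remaining 2×2 (Mid, Low vs Match, Undercut):
Let Firm A play Mid with probability p. Expected payoff against Match: 4p + 6(1−p) = −2p + 6; against Undercut: 9p + (-8)(1−p) = 17p − 8.
Setting these equal: −2p + 6 = 17p − 8 ⇒ −19p = -14 ⇒ p = 14/19, and the value is (-2)·(14/19) + 6 = 86/19.
For Firm B: with q = P(Match), equating Mid's and Low's payoffs gives −5q + 9 = 14q − 8 ⇒ q = 17/19.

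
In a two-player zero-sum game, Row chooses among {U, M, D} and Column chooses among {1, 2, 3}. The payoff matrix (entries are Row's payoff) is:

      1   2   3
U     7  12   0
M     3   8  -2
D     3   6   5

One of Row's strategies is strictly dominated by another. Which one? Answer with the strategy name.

U gives a strictly higher payoff than M against every column: 7 > 3, 12 > 8, 0 > -2.
So M is strictly dominated and Row never plays it.

M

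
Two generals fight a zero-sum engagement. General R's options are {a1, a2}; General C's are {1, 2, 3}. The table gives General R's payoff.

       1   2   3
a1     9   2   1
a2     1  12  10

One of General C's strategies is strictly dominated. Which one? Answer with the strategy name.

3 holds General R's payoff strictly below 2 in every row: 1 < 2, 10 < 12.
So 2 is strictly dominated for General C.

2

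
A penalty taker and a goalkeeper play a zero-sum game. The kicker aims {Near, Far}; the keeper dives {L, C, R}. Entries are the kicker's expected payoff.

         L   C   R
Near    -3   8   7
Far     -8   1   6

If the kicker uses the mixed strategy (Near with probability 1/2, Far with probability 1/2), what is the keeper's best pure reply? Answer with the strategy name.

L

If the keeper plays L, the kicker's expected payoff is (1/2)·(-3) + (1/2)·(-8) = -11/2.
If the keeper plays C, the kicker's expected payoff is (1/2)·8 + (1/2)·1 = 9/2.
If the keeper plays R, the kicker's expected payoff is (1/2)·7 + (1/2)·6 = 13/2.
The keeper minimizes the kicker's payoff; the smallest is -11/2, so the best response is L.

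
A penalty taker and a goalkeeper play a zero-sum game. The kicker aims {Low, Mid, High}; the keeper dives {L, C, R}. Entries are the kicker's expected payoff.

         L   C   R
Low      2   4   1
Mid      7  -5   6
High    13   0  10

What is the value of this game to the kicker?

Row minima: Low → 1, Mid → -5, High → 0; maximin = 1.
Column maxima: L → 13, C → 4, R → 10; minimax = 4.
1 ≠ 4, so there is no saddle point; optimal play is mixed.
Mid is strictly dominated by High, so the kicker never plays it.
L is strictly dominated by R (it gives the kicker strictly more in every row), so the keeper never plays it.
On the remaining 2×2 (Low, High vs C, R):
Let the kicker play Low with probability p. Expected payoff against C: 4p + 0(1−p) = 4p; against R: 1p + 10(1−p) = −9p + 10.
Setting these equal: 4p = −9p + 10 ⇒ 13p = 10 ⇒ p = 10/13, and the value is (4)·(10/13) = 40/13.
For the keeper: with q = P(C), equating Low's and High's payoffs gives 3q + 1 = −10q + 10 ⇒ q = 9/13.

40/13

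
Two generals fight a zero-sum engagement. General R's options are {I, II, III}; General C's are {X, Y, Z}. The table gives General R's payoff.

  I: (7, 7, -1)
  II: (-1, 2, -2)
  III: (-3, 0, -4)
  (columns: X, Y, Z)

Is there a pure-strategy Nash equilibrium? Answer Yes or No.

Row minima: I → -1, II → -2, III → -4; maximin = -1.
Column maxima: X → 7, Y → 7, Z → -1; minimax = -1.
maximin = minimax = -1, so a saddle point exists.

Yes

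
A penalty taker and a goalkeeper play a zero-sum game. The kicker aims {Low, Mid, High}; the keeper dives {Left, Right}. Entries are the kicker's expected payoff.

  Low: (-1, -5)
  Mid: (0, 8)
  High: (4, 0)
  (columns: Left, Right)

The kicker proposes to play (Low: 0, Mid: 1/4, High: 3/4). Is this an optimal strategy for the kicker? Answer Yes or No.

No

Against Left this mix gives (1/4)·0 + (3/4)·4 = 3.
Against Right this mix gives (1/4)·8 + (3/4)·0 = 2.
The keeper will play Right, holding the kicker to 2. Shifting weight toward the row that does better against Right would raise this floor (the equalizing mix achieves 8/3 against both Right and Left), so the proposed strategy is not optimal.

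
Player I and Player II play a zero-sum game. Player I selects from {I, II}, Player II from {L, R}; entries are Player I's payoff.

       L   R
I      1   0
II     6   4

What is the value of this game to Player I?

4

Row minima: I → 0, II → 4; maximin = 4.
Column maxima: L → 6, R → 4; minimax = 4.
Since maximin = minimax = 4, there is a saddle point and the value is 4.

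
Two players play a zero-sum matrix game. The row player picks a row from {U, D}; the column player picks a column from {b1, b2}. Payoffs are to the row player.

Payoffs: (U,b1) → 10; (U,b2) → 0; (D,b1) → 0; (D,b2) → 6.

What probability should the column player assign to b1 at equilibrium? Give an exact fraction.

Row minima: U → 0, D → 0; maximin = 0.
Column maxima: b1 → 10, b2 → 6; minimax = 6.
0 ≠ 6, so there is no saddle point; optimal play is mixed.
Let the row player play U with probability p. Expected payoff against b1: 10p + 0(1−p) = 10p; against b2: 0p + 6(1−p) = −6p + 6.
Setting these equal: 10p = −6p + 6 ⇒ 16p = 6 ⇒ p = 3/8, and the value is (10)·(3/8) = 15/4.
For the column player: with q = P(b1), equating U's and D's payoffs gives 10q = −6q + 6 ⇒ q = 3/8.

3/8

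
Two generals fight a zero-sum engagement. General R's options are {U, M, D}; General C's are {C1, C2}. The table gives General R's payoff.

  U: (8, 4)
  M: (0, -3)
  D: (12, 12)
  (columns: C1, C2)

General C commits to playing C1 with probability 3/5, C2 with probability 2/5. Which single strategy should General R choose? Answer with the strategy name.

Expected payoff of U: (3/5)·8 + (2/5)·4 = 32/5.
Expected payoff of M: (3/5)·0 + (2/5)·(-3) = -6/5.
Expected payoff of D: (3/5)·12 + (2/5)·12 = 12.
The largest is 12, so General R's best response is D.

D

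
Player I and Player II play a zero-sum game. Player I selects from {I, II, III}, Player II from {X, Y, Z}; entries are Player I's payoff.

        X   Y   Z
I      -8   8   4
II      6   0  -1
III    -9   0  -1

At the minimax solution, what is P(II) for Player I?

12/19

Row minima: I → -8, II → -1, III → -9; maximin = -1.
Column maxima: X → 6, Y → 8, Z → 4; minimax = 4.
-1 ≠ 4, so there is no saddle point; optimal play is mixed.
III is strictly dominated by I, so Player I never plays it.
Y is strictly dominated by Z (it gives Player I strictly more in every row), so Player II never plays it.
On the remaining 2×2 (I, II vs X, Z):
Let Player I play I with probability p. Expected payoff against X: (-8)p + 6(1−p) = −14p + 6; against Z: 4p + (-1)(1−p) = 5p − 1.
Setting these equal: −14p + 6 = 5p − 1 ⇒ −19p = -7 ⇒ p = 7/19, and the value is (-14)·(7/19) + 6 = 16/19.
For Player II: with q = P(X), equating I's and II's payoffs gives −12q + 4 = 7q − 1 ⇒ q = 5/19.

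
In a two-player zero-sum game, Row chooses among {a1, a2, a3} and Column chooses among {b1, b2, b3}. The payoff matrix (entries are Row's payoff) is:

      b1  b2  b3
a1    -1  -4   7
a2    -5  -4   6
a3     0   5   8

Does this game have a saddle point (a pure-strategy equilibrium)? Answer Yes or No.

Yes

Row minima: a1 → -4, a2 → -5, a3 → 0; maximin = 0.
Column maxima: b1 → 0, b2 → 5, b3 → 8; minimax = 0.
maximin = minimax = 0, so a saddle point exists.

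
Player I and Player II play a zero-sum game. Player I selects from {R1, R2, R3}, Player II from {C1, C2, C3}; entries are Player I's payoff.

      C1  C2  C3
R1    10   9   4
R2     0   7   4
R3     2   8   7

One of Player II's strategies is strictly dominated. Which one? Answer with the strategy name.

C3 holds Player I's payoff strictly below C2 in every row: 4 < 9, 4 < 7, 7 < 8.
So C2 is strictly dominated for Player II.

C2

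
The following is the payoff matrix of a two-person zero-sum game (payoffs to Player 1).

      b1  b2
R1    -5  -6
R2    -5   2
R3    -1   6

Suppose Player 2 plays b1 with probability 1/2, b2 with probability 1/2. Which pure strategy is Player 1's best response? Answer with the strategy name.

Expected payoff of R1: (1/2)·(-5) + (1/2)·(-6) = -11/2.
Expected payoff of R2: (1/2)·(-5) + (1/2)·2 = -3/2.
Expected payoff of R3: (1/2)·(-1) + (1/2)·6 = 5/2.
The largest is 5/2, so Player 1's best response is R3.

R3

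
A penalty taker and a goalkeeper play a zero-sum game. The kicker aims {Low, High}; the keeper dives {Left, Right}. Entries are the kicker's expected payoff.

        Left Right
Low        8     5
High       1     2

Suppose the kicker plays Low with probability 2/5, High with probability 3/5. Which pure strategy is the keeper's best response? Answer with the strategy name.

Right

If the keeper plays Left, the kicker's expected payoff is (2/5)·8 + (3/5)·1 = 19/5.
If the keeper plays Right, the kicker's expected payoff is (2/5)·5 + (3/5)·2 = 16/5.
The keeper minimizes the kicker's payoff; the smallest is 16/5, so the best response is Right.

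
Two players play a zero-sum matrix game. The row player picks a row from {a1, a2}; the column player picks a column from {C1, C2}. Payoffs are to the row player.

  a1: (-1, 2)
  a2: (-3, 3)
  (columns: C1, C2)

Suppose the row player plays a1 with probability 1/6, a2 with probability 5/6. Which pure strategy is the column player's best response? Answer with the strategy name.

If the column player plays C1, the row player's expected payoff is (1/6)·(-1) + (5/6)·(-3) = -8/3.
If the column player plays C2, the row player's expected payoff is (1/6)·2 + (5/6)·3 = 17/6.
The column player minimizes the row player's payoff; the smallest is -8/3, so the best response is C1.

C1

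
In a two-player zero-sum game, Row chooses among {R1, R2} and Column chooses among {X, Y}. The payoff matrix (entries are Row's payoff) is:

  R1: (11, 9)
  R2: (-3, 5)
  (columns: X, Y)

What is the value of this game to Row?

Row minima: R1 → 9, R2 → -3; maximin = 9.
Column maxima: X → 11, Y → 9; minimax = 9.
Since maximin = minimax = 9, there is a saddle point and the value is 9.

9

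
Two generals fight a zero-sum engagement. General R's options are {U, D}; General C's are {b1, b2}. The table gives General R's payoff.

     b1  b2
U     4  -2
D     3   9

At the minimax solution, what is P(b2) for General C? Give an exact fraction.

Row minima: U → -2, D → 3; maximin = 3.
Column maxima: b1 → 4, b2 → 9; minimax = 4.
3 ≠ 4, so there is no saddle point; optimal play is mixed.
Let General R play U with probability p. Expected payoff against b1: 4p + 3(1−p) = p + 3; against b2: (-2)p + 9(1−p) = −11p + 9.
Setting these equal: p + 3 = −11p + 9 ⇒ 12p = 6 ⇒ p = 1/2, and the value is (1)·(1/2) + 3 = 7/2.
For General C: with q = P(b1), equating U's and D's payoffs gives 6q − 2 = −6q + 9 ⇒ q = 11/12.

1/12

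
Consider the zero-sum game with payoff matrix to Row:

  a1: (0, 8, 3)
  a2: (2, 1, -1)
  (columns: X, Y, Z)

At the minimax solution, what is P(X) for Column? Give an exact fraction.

2/3

Row minima: a1 → 0, a2 → -1; maximin = 0.
Column maxima: X → 2, Y → 8, Z → 3; minimax = 2.
0 ≠ 2, so there is no saddle point; optimal play is mixed.
Y is strictly dominated by Z (it gives Row strictly more in every row), so Column never plays it.
On the remaining 2×2 (a1, a2 vs X, Z):
Let Row play a1 with probability p. Expected payoff against X: 0p + 2(1−p) = −2p + 2; against Z: 3p + (-1)(1−p) = 4p − 1.
Setting these equal: −2p + 2 = 4p − 1 ⇒ −6p = -3 ⇒ p = 1/2, and the value is (-2)·(1/2) + 2 = 1.
For Column: with q = P(X), equating a1's and a2's payoffs gives −3q + 3 = 3q − 1 ⇒ q = 2/3.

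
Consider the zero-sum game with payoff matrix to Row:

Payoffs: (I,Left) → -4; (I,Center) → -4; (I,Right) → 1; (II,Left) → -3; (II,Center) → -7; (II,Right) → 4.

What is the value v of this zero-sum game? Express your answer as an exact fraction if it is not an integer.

Row minima: I → -4, II → -7; maximin = -4.
Column maxima: Left → -3, Center → -4, Right → 4; minimax = -4.
Since maximin = minimax = -4, there is a saddle point and the value is -4.

-4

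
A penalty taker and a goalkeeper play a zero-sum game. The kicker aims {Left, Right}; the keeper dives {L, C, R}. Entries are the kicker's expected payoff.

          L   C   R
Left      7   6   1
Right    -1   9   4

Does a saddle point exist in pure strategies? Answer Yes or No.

No

Row minima: Left → 1, Right → -1; maximin = 1.
Column maxima: L → 7, C → 9, R → 4; minimax = 4.
1 ≠ 4, so no pure-strategy equilibrium exists.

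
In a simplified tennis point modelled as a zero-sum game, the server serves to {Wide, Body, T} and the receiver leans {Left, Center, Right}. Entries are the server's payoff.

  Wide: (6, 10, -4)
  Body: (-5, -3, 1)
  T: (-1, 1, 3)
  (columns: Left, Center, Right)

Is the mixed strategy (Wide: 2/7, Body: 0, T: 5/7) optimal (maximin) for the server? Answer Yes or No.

Yes

Against Left this mix gives (2/7)·6 + (5/7)·(-1) = 1.
Against Center this mix gives (2/7)·10 + (5/7)·1 = 25/7.
Against Right this mix gives (2/7)·(-4) + (5/7)·3 = 1.
All of the receiver's active replies (Left, Right) yield 1, and no column does worse for the server. The mix makes the receiver indifferent and guarantees 1, so it is optimal.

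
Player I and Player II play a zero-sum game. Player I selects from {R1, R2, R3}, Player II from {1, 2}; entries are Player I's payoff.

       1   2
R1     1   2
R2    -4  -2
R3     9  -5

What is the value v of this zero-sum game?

Row minima: R1 → 1, R2 → -4, R3 → -5; maximin = 1.
Column maxima: 1 → 9, 2 → 2; minimax = 2.
1 ≠ 2, so there is no saddle point; optimal play is mixed.
R2 is strictly dominated by R1, so Player I never plays it.
On the remaining 2×2 (R1, R3 vs 1, 2):
Let Player I play R1 with probability p. Expected payoff against 1: 1p + 9(1−p) = −8p + 9; against 2: 2p + (-5)(1−p) = 7p − 5.
Setting these equal: −8p + 9 = 7p − 5 ⇒ −15p = -14 ⇒ p = 14/15, and the value is (-8)·(14/15) + 9 = 23/15.
For Player II: with q = P(1), equating R1's and R3's payoffs gives −q + 2 = 14q − 5 ⇒ q = 7/15.

23/15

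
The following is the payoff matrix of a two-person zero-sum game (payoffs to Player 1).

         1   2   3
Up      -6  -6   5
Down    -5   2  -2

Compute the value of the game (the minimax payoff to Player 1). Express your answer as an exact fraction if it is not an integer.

-5

Row minima: Up → -6, Down → -5; maximin = -5.
Column maxima: 1 → -5, 2 → 2, 3 → 5; minimax = -5.
Since maximin = minimax = -5, there is a saddle point and the value is -5.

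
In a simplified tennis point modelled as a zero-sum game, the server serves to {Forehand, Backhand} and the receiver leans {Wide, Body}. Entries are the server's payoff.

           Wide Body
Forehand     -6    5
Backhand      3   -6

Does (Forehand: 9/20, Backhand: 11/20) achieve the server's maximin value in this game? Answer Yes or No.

Against Wide this mix gives (9/20)·(-6) + (11/20)·3 = -21/20.
Against Body this mix gives (9/20)·5 + (11/20)·(-6) = -21/20.
All of the receiver's active replies (Wide, Body) yield -21/20, and no column does worse for the server. The mix makes the receiver indifferent and guarantees -21/20, so it is optimal.

Yes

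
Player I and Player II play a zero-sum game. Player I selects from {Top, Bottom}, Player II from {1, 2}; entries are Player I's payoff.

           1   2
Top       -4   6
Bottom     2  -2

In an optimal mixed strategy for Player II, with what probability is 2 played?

3/7

Row minima: Top → -4, Bottom → -2; maximin = -2.
Column maxima: 1 → 2, 2 → 6; minimax = 2.
-2 ≠ 2, so there is no saddle point; optimal play is mixed.
Let Player I play Top with probability p. Expected payoff against 1: (-4)p + 2(1−p) = −6p + 2; against 2: 6p + (-2)(1−p) = 8p − 2.
Setting these equal: −6p + 2 = 8p − 2 ⇒ −14p = -4 ⇒ p = 2/7, and the value is (-6)·(2/7) + 2 = 2/7.
For Player II: with q = P(1), equating Top's and Bottom's payoffs gives −10q + 6 = 4q − 2 ⇒ q = 4/7.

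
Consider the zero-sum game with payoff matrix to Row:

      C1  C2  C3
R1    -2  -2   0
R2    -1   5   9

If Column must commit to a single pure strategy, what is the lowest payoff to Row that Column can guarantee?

Column maxima: C1 → -1, C2 → 5, C3 → 9.
The smallest of these is -1.

-1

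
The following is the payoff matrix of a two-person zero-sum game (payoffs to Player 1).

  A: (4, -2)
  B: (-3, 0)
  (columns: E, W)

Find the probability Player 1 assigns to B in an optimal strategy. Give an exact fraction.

2/3

Row minima: A → -2, B → -3; maximin = -2.
Column maxima: E → 4, W → 0; minimax = 0.
-2 ≠ 0, so there is no saddle point; optimal play is mixed.
Let Player 1 play A with probability p. Expected payoff against E: 4p + (-3)(1−p) = 7p − 3; against W: (-2)p + 0(1−p) = −2p.
Setting these equal: 7p − 3 = −2p ⇒ 9p = 3 ⇒ p = 1/3, and the value is (7)·(1/3) − 3 = -2/3.
For Player 2: with q = P(E), equating A's and B's payoffs gives 6q − 2 = −3q ⇒ q = 2/9.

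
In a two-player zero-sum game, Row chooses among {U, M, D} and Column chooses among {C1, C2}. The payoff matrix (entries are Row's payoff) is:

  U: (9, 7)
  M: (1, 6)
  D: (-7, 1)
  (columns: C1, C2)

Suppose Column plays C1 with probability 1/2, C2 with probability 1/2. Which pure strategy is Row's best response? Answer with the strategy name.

U

Expected payoff of U: (1/2)·9 + (1/2)·7 = 8.
Expected payoff of M: (1/2)·1 + (1/2)·6 = 7/2.
Expected payoff of D: (1/2)·(-7) + (1/2)·1 = -3.
The largest is 8, so Row's best response is U.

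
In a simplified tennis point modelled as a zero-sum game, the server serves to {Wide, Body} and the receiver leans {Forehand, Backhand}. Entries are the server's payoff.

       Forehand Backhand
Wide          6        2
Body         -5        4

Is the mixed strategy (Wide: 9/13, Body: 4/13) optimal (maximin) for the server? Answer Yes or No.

Against Forehand this mix gives (9/13)·6 + (4/13)·(-5) = 34/13.
Against Backhand this mix gives (9/13)·2 + (4/13)·4 = 34/13.
All of the receiver's active replies (Forehand, Backhand) yield 34/13, and no column does worse for the server. The mix makes the receiver indifferent and guarantees 34/13, so it is optimal.

Yes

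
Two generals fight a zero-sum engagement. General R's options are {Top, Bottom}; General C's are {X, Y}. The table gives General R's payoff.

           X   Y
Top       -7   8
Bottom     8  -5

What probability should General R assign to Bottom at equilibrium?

15/28

Row minima: Top → -7, Bottom → -5; maximin = -5.
Column maxima: X → 8, Y → 8; minimax = 8.
-5 ≠ 8, so there is no saddle point; optimal play is mixed.
Let General R play Top with probability p. Expected payoff against X: (-7)p + 8(1−p) = −15p + 8; against Y: 8p + (-5)(1−p) = 13p − 5.
Setting these equal: −15p + 8 = 13p − 5 ⇒ −28p = -13 ⇒ p = 13/28, and the value is (-15)·(13/28) + 8 = 29/28.
For General C: with q = P(X), equating Top's and Bottom's payoffs gives −15q + 8 = 13q − 5 ⇒ q = 13/28.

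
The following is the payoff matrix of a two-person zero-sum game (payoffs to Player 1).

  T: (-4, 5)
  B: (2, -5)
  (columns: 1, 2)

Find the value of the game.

-5/8

Row minima: T → -4, B → -5; maximin = -4.
Column maxima: 1 → 2, 2 → 5; minimax = 2.
-4 ≠ 2, so there is no saddle point; optimal play is mixed.
Let Player 1 play T with probability p. Expected payoff against 1: (-4)p + 2(1−p) = −6p + 2; against 2: 5p + (-5)(1−p) = 10p − 5.
Setting these equal: −6p + 2 = 10p − 5 ⇒ −16p = -7 ⇒ p = 7/16, and the value is (-6)·(7/16) + 2 = -5/8.
For Player 2: with q = P(1), equating T's and B's payoffs gives −9q + 5 = 7q − 5 ⇒ q = 5/8.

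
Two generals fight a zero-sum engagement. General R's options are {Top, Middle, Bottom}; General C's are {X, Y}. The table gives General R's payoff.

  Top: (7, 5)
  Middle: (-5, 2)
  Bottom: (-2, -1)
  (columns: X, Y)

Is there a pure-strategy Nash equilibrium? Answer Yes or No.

Row minima: Top → 5, Middle → -5, Bottom → -2; maximin = 5.
Column maxima: X → 7, Y → 5; minimax = 5.
maximin = minimax = 5, so a saddle point exists.

Yes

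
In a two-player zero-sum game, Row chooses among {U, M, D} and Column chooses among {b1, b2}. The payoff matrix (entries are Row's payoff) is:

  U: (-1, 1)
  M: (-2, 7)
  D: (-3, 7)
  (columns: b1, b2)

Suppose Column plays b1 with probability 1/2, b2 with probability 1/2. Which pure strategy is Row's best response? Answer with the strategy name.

M

Expected payoff of U: (1/2)·(-1) + (1/2)·1 = 0.
Expected payoff of M: (1/2)·(-2) + (1/2)·7 = 5/2.
Expected payoff of D: (1/2)·(-3) + (1/2)·7 = 2.
The largest is 5/2, so Row's best response is M.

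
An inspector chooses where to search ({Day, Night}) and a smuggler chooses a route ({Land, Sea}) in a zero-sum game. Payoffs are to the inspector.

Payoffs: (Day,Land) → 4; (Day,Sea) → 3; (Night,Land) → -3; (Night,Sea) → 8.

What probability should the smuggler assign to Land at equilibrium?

Row minima: Day → 3, Night → -3; maximin = 3.
Column maxima: Land → 4, Sea → 8; minimax = 4.
3 ≠ 4, so there is no saddle point; optimal play is mixed.
Let the inspector play Day with probability p. Expected payoff against Land: 4p + (-3)(1−p) = 7p − 3; against Sea: 3p + 8(1−p) = −5p + 8.
Setting these equal: 7p − 3 = −5p + 8 ⇒ 12p = 11 ⇒ p = 11/12, and the value is (7)·(11/12) − 3 = 41/12.
For the smuggler: with q = P(Land), equating Day's and Night's payoffs gives q + 3 = −11q + 8 ⇒ q = 5/12.

5/12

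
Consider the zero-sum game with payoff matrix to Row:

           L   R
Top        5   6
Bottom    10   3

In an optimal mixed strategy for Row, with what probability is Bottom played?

Row minima: Top → 5, Bottom → 3; maximin = 5.
Column maxima: L → 10, R → 6; minimax = 6.
5 ≠ 6, so there is no saddle point; optimal play is mixed.
Let Row play Top with probability p. Expected payoff against L: 5p + 10(1−p) = −5p + 10; against R: 6p + 3(1−p) = 3p + 3.
Setting these equal: −5p + 10 = 3p + 3 ⇒ −8p = -7 ⇒ p = 7/8, and the value is (-5)·(7/8) + 10 = 45/8.
For Column: with q = P(L), equating Top's and Bottom's payoffs gives −q + 6 = 7q + 3 ⇒ q = 3/8.

1/8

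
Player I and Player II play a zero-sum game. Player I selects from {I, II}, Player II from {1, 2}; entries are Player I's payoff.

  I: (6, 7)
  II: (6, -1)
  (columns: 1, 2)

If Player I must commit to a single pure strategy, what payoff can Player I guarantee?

Row minima: I → 6, II → -1.
The best of these is 6.

6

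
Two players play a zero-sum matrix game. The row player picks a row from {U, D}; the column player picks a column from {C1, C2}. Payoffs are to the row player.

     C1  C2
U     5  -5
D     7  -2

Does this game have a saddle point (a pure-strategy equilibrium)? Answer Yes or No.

Yes

Row minima: U → -5, D → -2; maximin = -2.
Column maxima: C1 → 7, C2 → -2; minimax = -2.
maximin = minimax = -2, so a saddle point exists.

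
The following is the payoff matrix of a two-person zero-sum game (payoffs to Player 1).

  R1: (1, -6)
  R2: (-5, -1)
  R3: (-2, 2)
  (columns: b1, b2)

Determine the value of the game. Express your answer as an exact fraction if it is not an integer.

-10/11

Row minima: R1 → -6, R2 → -5, R3 → -2; maximin = -2.
Column maxima: b1 → 1, b2 → 2; minimax = 1.
-2 ≠ 1, so there is no saddle point; optimal play is mixed.
R2 is strictly dominated by R3, so Player 1 never plays it.
On the remaining 2×2 (R1, R3 vs b1, b2):
Let Player 1 play R1 with probability p. Expected payoff against b1: 1p + (-2)(1−p) = 3p − 2; against b2: (-6)p + 2(1−p) = −8p + 2.
Setting these equal: 3p − 2 = −8p + 2 ⇒ 11p = 4 ⇒ p = 4/11, and the value is (3)·(4/11) − 2 = -10/11.
For Player 2: with q = P(b1), equating R1's and R3's payoffs gives 7q − 6 = −4q + 2 ⇒ q = 8/11.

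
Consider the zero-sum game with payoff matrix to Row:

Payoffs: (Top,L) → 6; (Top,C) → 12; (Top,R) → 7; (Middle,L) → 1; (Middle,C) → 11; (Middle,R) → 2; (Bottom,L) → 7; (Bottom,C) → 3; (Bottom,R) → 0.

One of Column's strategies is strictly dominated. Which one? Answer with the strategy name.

R holds Row's payoff strictly below C in every row: 7 < 12, 2 < 11, 0 < 3.
So C is strictly dominated for Column.

C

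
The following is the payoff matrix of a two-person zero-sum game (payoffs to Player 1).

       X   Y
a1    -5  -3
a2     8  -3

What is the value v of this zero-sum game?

Row minima: a1 → -5, a2 → -3; maximin = -3.
Column maxima: X → 8, Y → -3; minimax = -3.
Since maximin = minimax = -3, there is a saddle point and the value is -3.

-3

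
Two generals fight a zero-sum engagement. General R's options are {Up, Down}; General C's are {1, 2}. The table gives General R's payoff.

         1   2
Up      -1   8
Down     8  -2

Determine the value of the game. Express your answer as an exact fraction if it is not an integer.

62/19

Row minima: Up → -1, Down → -2; maximin = -1.
Column maxima: 1 → 8, 2 → 8; minimax = 8.
-1 ≠ 8, so there is no saddle point; optimal play is mixed.
Let General R play Up with probability p. Expected payoff against 1: (-1)p + 8(1−p) = −9p + 8; against 2: 8p + (-2)(1−p) = 10p − 2.
Setting these equal: −9p + 8 = 10p − 2 ⇒ −19p = -10 ⇒ p = 10/19, and the value is (-9)·(10/19) + 8 = 62/19.
For General C: with q = P(1), equating Up's and Down's payoffs gives −9q + 8 = 10q − 2 ⇒ q = 10/19.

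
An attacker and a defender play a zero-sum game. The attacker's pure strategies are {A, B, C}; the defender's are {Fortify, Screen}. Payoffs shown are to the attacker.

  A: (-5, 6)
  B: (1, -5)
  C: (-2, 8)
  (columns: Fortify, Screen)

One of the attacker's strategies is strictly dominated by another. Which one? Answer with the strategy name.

C gives a strictly higher payoff than A against every column: -2 > -5, 8 > 6.
So A is strictly dominated and the attacker never plays it.

A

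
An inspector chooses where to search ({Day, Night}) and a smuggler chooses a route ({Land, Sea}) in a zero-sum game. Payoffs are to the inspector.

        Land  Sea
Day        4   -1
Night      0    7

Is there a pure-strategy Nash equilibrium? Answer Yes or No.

Row minima: Day → -1, Night → 0; maximin = 0.
Column maxima: Land → 4, Sea → 7; minimax = 4.
0 ≠ 4, so no pure-strategy equilibrium exists.

No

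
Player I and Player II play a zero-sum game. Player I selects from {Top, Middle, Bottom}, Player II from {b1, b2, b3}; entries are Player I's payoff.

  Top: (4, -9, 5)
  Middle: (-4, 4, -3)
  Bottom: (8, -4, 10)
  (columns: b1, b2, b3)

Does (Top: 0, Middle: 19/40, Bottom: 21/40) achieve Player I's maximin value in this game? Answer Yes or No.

No

Against b1 this mix gives (19/40)·(-4) + (21/40)·8 = 23/10.
Against b2 this mix gives (19/40)·4 + (21/40)·(-4) = -1/5.
Against b3 this mix gives (19/40)·(-3) + (21/40)·10 = 153/40.
Player II will play b2, holding Player I to -1/5. Shifting weight toward the row that does better against b2 would raise this floor (the equalizing mix achieves 4/5 against both b2 and b1), so the proposed strategy is not optimal.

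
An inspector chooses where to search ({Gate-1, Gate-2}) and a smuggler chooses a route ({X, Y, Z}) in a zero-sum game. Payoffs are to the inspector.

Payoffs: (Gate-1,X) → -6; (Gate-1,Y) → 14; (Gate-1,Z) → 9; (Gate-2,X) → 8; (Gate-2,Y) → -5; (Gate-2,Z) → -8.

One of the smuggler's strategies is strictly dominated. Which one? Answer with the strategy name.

Y

Z holds the inspector's payoff strictly below Y in every row: 9 < 14, -8 < -5.
So Y is strictly dominated for the smuggler.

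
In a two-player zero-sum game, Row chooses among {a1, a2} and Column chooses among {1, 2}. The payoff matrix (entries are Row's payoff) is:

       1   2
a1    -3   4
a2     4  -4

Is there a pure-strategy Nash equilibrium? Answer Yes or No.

Row minima: a1 → -3, a2 → -4; maximin = -3.
Column maxima: 1 → 4, 2 → 4; minimax = 4.
-3 ≠ 4, so no pure-strategy equilibrium exists.

No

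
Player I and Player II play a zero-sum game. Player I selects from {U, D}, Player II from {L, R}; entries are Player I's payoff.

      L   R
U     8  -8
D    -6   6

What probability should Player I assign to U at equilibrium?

Row minima: U → -8, D → -6; maximin = -6.
Column maxima: L → 8, R → 6; minimax = 6.
-6 ≠ 6, so there is no saddle point; optimal play is mixed.
Let Player I play U with probability p. Expected payoff against L: 8p + (-6)(1−p) = 14p − 6; against R: (-8)p + 6(1−p) = −14p + 6.
Setting these equal: 14p − 6 = −14p + 6 ⇒ 28p = 12 ⇒ p = 3/7, and the value is (14)·(3/7) − 6 = 0.
For Player II: with q = P(L), equating U's and D's payoffs gives 16q − 8 = −12q + 6 ⇒ q = 1/2.

3/7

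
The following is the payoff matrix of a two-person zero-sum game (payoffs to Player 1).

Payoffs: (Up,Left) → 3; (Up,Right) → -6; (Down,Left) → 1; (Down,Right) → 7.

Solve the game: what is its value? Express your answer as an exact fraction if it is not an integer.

9/5

Row minima: Up → -6, Down → 1; maximin = 1.
Column maxima: Left → 3, Right → 7; minimax = 3.
1 ≠ 3, so there is no saddle point; optimal play is mixed.
Let Player 1 play Up with probability p. Expected payoff against Left: 3p + 1(1−p) = 2p + 1; against Right: (-6)p + 7(1−p) = −13p + 7.
Setting these equal: 2p + 1 = −13p + 7 ⇒ 15p = 6 ⇒ p = 2/5, and the value is (2)·(2/5) + 1 = 9/5.
For Player 2: with q = P(Left), equating Up's and Down's payoffs gives 9q − 6 = −6q + 7 ⇒ q = 13/15.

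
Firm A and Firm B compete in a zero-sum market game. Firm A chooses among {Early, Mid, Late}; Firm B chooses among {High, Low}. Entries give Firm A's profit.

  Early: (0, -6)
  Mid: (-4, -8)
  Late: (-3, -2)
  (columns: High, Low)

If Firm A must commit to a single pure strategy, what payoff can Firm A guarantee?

Row minima: Early → -6, Mid → -8, Late → -3.
The best of these is -3.

-3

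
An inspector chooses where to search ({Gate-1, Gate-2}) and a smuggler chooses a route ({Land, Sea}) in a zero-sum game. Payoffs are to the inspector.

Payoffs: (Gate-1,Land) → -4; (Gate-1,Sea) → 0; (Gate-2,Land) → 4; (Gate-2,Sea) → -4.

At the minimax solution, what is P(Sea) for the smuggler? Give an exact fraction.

Row minima: Gate-1 → -4, Gate-2 → -4; maximin = -4.
Column maxima: Land → 4, Sea → 0; minimax = 0.
-4 ≠ 0, so there is no saddle point; optimal play is mixed.
Let the inspector play Gate-1 with probability p. Expected payoff against Land: (-4)p + 4(1−p) = −8p + 4; against Sea: 0p + (-4)(1−p) = 4p − 4.
Setting these equal: −8p + 4 = 4p − 4 ⇒ −12p = -8 ⇒ p = 2/3, and the value is (-8)·(2/3) + 4 = -4/3.
For the smuggler: with q = P(Land), equating Gate-1's and Gate-2's payoffs gives −4q = 8q − 4 ⇒ q = 1/3.

2/3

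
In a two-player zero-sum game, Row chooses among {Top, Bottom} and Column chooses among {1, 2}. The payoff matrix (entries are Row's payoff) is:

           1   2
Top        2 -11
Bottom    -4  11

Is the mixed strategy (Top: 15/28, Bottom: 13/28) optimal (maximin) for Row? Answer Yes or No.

Yes

Against 1 this mix gives (15/28)·2 + (13/28)·(-4) = -11/14.
Against 2 this mix gives (15/28)·(-11) + (13/28)·11 = -11/14.
All of Column's active replies (1, 2) yield -11/14, and no column does worse for Row. The mix makes Column indifferent and guarantees -11/14, so it is optimal.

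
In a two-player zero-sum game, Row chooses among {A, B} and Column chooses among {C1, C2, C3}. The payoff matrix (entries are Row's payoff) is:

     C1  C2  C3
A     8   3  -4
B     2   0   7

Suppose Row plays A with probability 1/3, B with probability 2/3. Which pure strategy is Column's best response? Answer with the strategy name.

C2

If Column plays C1, Row's expected payoff is (1/3)·8 + (2/3)·2 = 4.
If Column plays C2, Row's expected payoff is (1/3)·3 + (2/3)·0 = 1.
If Column plays C3, Row's expected payoff is (1/3)·(-4) + (2/3)·7 = 10/3.
Column minimizes Row's payoff; the smallest is 1, so the best response is C2.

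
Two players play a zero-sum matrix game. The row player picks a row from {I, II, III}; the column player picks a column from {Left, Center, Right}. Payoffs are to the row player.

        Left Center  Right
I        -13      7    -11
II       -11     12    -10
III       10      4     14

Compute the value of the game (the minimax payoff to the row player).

Row minima: I → -13, II → -11, III → 4; maximin = 4.
Column maxima: Left → 10, Center → 12, Right → 14; minimax = 10.
4 ≠ 10, so there is no saddle point; optimal play is mixed.
I is strictly dominated by II, so the row player never plays it.
Right is strictly dominated by Left (it gives the row player strictly more in every row), so the column player never plays it.
On the remaining 2×2 (II, III vs Left, Center):
Let the row player play II with probability p. Expected payoff against Left: (-11)p + 10(1−p) = −21p + 10; against Center: 12p + 4(1−p) = 8p + 4.
Setting these equal: −21p + 10 = 8p + 4 ⇒ −29p = -6 ⇒ p = 6/29, and the value is (-21)·(6/29) + 10 = 164/29.
For the column player: with q = P(Left), equating II's and III's payoffs gives −23q + 12 = 6q + 4 ⇒ q = 8/29.

164/29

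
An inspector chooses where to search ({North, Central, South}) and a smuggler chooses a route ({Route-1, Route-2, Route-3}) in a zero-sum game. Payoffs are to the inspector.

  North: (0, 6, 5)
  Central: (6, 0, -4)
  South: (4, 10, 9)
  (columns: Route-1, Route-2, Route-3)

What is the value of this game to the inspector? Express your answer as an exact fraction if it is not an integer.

14/3

Row minima: North → 0, Central → -4, South → 4; maximin = 4.
Column maxima: Route-1 → 6, Route-2 → 10, Route-3 → 9; minimax = 6.
4 ≠ 6, so there is no saddle point; optimal play is mixed.
North is strictly dominated by South, so the inspector never plays it.
Route-2 is strictly dominated by Route-3 (it gives the inspector strictly more in every row), so the smuggler never plays it.
On the remaining 2×2 (Central, South vs Route-1, Route-3):
Let the inspector play Central with probability p. Expected payoff against Route-1: 6p + 4(1−p) = 2p + 4; against Route-3: (-4)p + 9(1−p) = −13p + 9.
Setting these equal: 2p + 4 = −13p + 9 ⇒ 15p = 5 ⇒ p = 1/3, and the value is (2)·(1/3) + 4 = 14/3.
For the smuggler: with q = P(Route-1), equating Central's and South's payoffs gives 10q − 4 = −5q + 9 ⇒ q = 13/15.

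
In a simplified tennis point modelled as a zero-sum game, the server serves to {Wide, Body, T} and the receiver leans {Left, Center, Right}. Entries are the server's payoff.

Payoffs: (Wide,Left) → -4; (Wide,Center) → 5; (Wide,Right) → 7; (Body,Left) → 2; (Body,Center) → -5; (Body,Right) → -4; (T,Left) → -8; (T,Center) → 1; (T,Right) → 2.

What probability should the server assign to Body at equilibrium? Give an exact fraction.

Row minima: Wide → -4, Body → -5, T → -8; maximin = -4.
Column maxima: Left → 2, Center → 5, Right → 7; minimax = 2.
-4 ≠ 2, so there is no saddle point; optimal play is mixed.
T is strictly dominated by Wide, so the server never plays it.
Right is strictly dominated by Center (it gives the server strictly more in every row), so the receiver never plays it.
On the remaining 2×2 (Wide, Body vs Left, Center):
Let the server play Wide with probability p. Expected payoff against Left: (-4)p + 2(1−p) = −6p + 2; against Center: 5p + (-5)(1−p) = 10p − 5.
Setting these equal: −6p + 2 = 10p − 5 ⇒ −16p = -7 ⇒ p = 7/16, and the value is (-6)·(7/16) + 2 = -5/8.
For the receiver: with q = P(Left), equating Wide's and Body's payoffs gives −9q + 5 = 7q − 5 ⇒ q = 5/8.

9/16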